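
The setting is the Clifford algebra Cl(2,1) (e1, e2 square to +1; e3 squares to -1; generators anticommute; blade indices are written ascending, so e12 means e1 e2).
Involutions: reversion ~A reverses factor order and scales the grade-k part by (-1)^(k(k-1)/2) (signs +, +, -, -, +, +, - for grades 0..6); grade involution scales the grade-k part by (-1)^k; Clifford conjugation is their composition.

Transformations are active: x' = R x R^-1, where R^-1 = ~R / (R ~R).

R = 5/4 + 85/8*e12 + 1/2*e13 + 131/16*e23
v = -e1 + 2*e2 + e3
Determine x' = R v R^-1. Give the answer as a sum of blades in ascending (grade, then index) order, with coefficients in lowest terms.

~R = 5/4 - 85/8*e12 - 1/2*e13 - 131/16*e23, and R ~R = 12075/256, so R^-1 = ~R / (12075/256).
R v = 39/2*e1 + 79/16*e2 - 117/8*e3 + 23/16*e123
Answer: 2647/1725*e1 - 982/575*e2 - 389/345*e3


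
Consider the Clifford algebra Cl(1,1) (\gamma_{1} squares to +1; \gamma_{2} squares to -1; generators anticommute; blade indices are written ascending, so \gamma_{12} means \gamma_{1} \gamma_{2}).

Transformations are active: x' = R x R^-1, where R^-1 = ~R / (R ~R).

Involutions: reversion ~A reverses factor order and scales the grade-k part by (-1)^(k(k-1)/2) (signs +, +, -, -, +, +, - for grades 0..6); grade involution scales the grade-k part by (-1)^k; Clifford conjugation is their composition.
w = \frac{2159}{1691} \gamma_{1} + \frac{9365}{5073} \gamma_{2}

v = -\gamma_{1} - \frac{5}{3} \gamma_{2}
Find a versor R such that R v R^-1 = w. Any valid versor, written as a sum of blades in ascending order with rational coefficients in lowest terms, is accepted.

Take R = v + w = \frac{468}{1691} \gamma_{1} + \frac{910}{5073} \gamma_{2}. Because q(v) = q(w) = -\frac{16}{9}, conjugation by R sends v exactly to w.
Answer: \frac{468}{1691} \gamma_{1} + \frac{910}{5073} \gamma_{2}


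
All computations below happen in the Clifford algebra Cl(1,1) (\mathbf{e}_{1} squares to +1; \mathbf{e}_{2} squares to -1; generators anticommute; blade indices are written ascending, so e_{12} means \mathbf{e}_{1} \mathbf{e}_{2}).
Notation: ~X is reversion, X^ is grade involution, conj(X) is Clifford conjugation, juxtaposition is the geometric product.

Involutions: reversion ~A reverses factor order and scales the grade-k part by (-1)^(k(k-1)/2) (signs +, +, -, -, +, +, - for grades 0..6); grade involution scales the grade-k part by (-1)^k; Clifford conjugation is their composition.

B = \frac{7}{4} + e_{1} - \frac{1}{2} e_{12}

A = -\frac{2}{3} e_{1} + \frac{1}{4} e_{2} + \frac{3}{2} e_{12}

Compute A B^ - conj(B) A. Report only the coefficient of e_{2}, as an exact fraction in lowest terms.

first term: -\frac{1}{12} - \frac{31}{24} e_{1} + \frac{109}{48} e_{2} + \frac{23}{8} e_{12}
second term: \frac{17}{12} - \frac{31}{24} e_{1} - \frac{35}{48} e_{2} + \frac{19}{8} e_{12}
Answer: 3


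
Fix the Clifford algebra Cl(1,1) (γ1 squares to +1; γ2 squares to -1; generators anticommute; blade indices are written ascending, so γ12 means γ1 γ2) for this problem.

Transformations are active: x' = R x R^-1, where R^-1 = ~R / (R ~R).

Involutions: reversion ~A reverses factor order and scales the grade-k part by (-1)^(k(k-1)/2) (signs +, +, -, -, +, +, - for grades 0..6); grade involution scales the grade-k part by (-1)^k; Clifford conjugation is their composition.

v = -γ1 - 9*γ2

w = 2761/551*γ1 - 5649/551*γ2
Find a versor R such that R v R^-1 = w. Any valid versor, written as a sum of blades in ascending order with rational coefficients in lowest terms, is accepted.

Key observation: q(v) = q(w) = -80 (sandwiches preserve the norm), so R = v + w = 2210/551*γ1 - 10608/551*γ2 works whenever it is invertible — the component of v along it is kept and (v - w)/2 reverses, sending v to w.
Answer: 2210/551*γ1 - 10608/551*γ2


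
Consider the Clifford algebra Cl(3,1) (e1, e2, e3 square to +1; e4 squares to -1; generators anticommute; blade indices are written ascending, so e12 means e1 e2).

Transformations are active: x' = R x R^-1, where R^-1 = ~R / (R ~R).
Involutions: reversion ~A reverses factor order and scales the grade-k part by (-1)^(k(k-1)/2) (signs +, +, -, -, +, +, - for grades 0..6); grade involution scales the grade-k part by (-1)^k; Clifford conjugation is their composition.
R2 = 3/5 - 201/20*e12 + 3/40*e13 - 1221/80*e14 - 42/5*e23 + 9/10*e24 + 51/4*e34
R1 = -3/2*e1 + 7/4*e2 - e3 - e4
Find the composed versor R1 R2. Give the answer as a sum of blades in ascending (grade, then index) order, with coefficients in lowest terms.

Distribute over the terms of R1 (each basis-blade product reordered to ascending indices, repeated generators contracted through their squares):
(-3/2*e1) R2 = -9/10*e1 + 603/40*e2 - 9/80*e3 + 3663/160*e4 + 63/5*e123 - 27/20*e124 - 153/8*e134
(7/4*e2) R2 = 1407/80*e1 + 21/20*e2 - 147/10*e3 + 63/40*e4 - 21/160*e123 + 8547/320*e124 + 357/16*e234
(-e3) R2 = 3/40*e1 - 42/5*e2 - 3/5*e3 - 51/4*e4 + 201/20*e123 - 1221/80*e134 + 9/10*e234
(-e4) R2 = 1221/80*e1 - 9/10*e2 - 51/4*e3 - 3/5*e4 + 201/20*e124 - 3/40*e134 + 42/5*e234
Summing the partial products and collecting blades:
Answer: 1281/40*e1 + 273/40*e2 - 2253/80*e3 + 1779/160*e4 + 3603/160*e123 + 11331/320*e124 - 2757/80*e134 + 2529/80*e234


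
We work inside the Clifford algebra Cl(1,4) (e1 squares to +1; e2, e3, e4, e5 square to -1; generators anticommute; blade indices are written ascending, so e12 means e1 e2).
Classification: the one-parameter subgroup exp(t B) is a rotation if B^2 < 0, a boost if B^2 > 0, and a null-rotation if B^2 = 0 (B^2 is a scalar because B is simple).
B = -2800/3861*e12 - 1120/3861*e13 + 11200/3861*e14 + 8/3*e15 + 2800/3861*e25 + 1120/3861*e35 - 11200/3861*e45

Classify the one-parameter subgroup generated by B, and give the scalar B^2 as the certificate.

B^2 term by term: the squares give (-2800/3861)^2*(e12)^2 + (-1120/3861)^2*(e13)^2 + (11200/3861)^2*(e14)^2 + (8/3)^2*(e15)^2 + (2800/3861)^2*(e25)^2 + (1120/3861)^2*(e35)^2 + (-11200/3861)^2*(e45)^2 = 7840000/14907321*(+1) + 1254400/14907321*(+1) + 125440000/14907321*(+1) + 64/9*(+1) + 7840000/14907321*(-1) + 1254400/14907321*(-1) + 125440000/14907321*(-1) = 64/9 (each basis 2-blade squares to minus the product of its generators' squares); cross terms between blades sharing an index anticommute and cancel; the commuting (index-disjoint) pairs give grade-4 terms 2*c*c'*(blade product), which cancel blade by blade — e1235: -6272000/14907321 + 6272000/14907321 = 0; e1245: 62720000/14907321 - 62720000/14907321 = 0; e1345: 25088000/14907321 - 25088000/14907321 = 0 — confirming B is simple. So B^2 = 64/9.
Answer: boost, certificate B^2 = 64/9. B^2 = 64/9 is basis-independent, so its sign is the whole story.


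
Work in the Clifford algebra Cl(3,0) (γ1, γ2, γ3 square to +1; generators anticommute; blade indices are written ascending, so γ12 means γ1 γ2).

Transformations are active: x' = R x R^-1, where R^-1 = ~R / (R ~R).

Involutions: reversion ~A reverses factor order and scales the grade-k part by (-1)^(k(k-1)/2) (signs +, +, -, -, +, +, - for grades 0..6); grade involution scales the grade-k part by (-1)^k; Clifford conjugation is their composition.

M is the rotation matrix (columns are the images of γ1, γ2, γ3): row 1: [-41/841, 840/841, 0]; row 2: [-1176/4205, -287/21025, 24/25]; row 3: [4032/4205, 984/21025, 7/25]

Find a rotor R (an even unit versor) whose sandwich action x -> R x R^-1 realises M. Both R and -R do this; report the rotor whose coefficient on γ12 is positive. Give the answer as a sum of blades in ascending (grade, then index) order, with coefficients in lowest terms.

Method: write R = a + b12*γ12 + b13*γ13 + b23*γ23 with a^2 + b12^2 + b13^2 + b23^2 = 1 (so R^-1 = ~R). Expanding the columns R e_j ~R gives tr M = 4a^2 - 1 and, from the antisymmetric part, M21 - M12 = -4a*b12, M13 - M31 = 4a*b13, M32 - M23 = -4a*b23.
Here tr M = 183/841, so a^2 = (1 + tr M)/4 = 256/841 and a = ±16/29. Taking a = 16/29: M21 - M12 = -5376/4205, M13 - M31 = -4032/4205, M32 - M23 = -768/841, giving b12 = 84/145, b13 = -63/145, b23 = 12/29, i.e. R = 16/29 + 84/145*γ12 - 63/145*γ13 + 12/29*γ23.
Its γ12 coefficient is already positive.
Answer: 16/29 + 84/145*γ12 - 63/145*γ13 + 12/29*γ23. Why the constraint matters: R and -R act identically through the sandwich — M has trace 183/841 either way — so only the sign condition on γ12 picks one of the two preimages.


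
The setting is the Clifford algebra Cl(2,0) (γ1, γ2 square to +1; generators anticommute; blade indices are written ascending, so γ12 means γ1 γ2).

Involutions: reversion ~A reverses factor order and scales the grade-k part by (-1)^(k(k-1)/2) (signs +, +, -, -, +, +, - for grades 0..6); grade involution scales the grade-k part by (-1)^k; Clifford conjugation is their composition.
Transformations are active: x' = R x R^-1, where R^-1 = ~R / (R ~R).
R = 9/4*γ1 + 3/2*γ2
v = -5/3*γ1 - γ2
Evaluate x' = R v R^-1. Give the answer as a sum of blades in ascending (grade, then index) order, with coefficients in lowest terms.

~R = 9/4*γ1 + 3/2*γ2, and R ~R = 117/16, so R^-1 = ~R / (117/16).
R v = -21/4 + 1/4*γ12
Answer: -61/39*γ1 - 15/13*γ2


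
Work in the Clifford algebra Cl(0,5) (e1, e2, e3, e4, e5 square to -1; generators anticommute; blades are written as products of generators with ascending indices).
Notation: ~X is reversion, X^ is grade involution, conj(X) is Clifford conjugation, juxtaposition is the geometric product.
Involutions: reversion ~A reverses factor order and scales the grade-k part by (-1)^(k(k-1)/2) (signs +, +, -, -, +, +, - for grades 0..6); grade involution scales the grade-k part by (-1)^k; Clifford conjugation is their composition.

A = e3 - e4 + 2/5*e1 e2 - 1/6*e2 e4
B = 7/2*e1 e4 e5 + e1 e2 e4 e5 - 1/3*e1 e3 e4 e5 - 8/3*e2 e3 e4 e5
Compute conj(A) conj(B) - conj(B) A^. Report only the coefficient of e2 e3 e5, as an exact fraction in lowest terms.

first term: 10/3*e1 e5 - 4/9*e3 e5 + 2/5*e4 e5 - 19/12*e1 e2 e5 + 1/3*e1 e3 e5 + 1/3*e1 e4 e5 + 8/3*e2 e3 e5 + 19/15*e2 e4 e5 - 1/18*e1 e2 e3 e5 + 73/30*e1 e3 e4 e5 + 2/15*e2 e3 e4 e5 - e1 e2 e3 e4 e5
second term: 11/3*e1 e5 + 4/9*e3 e5 - 2/5*e4 e5 + 5/12*e1 e2 e5 - 1/3*e1 e3 e5 - 1/3*e1 e4 e5 - 8/3*e2 e3 e5 - 61/15*e2 e4 e5 - 1/18*e1 e2 e3 e5 - 137/30*e1 e3 e4 e5 + 2/15*e2 e3 e4 e5 - e1 e2 e3 e4 e5
Answer: 16/3


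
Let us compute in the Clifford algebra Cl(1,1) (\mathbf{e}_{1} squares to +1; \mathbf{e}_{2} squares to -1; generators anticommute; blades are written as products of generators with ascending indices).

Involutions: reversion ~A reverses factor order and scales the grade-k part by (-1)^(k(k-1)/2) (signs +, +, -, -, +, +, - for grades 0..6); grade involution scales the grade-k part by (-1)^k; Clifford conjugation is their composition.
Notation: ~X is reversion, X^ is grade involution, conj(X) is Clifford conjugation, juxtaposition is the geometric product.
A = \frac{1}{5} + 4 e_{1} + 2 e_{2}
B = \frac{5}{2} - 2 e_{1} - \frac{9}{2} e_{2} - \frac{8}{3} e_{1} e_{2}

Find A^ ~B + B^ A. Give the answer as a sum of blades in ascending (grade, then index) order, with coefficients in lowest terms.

first term: -\frac{1}{2} - \frac{236}{15} e_{1} - \frac{497}{30} e_{2} + \frac{218}{15} e_{1} e_{2}
second term: -\frac{1}{2} + \frac{236}{15} e_{1} + \frac{497}{30} e_{2} - \frac{218}{15} e_{1} e_{2}
Answer: -1


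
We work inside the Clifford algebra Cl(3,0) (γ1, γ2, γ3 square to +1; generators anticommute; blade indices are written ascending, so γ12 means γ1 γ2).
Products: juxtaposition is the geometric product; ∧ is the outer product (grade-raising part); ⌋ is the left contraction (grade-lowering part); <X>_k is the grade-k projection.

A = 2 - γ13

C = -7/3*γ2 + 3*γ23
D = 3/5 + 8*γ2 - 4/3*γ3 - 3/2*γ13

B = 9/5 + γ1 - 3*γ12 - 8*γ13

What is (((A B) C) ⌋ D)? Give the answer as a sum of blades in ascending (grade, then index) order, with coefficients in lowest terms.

step 1: -22/5 + 2*γ1 + γ3 - 6*γ12 - 89/5*γ13 + 3*γ23
step 2: -9 + 14*γ1 + 109/15*γ2 + 7*γ3 + 731/15*γ12 - 18*γ13 - 163/15*γ23 - 533/15*γ123
step 3: 82/5 + 21/2*γ1 - 72*γ2 - 9*γ3 + 27/2*γ13
Answer: 82/5 + 21/2*γ1 - 72*γ2 - 9*γ3 + 27/2*γ13


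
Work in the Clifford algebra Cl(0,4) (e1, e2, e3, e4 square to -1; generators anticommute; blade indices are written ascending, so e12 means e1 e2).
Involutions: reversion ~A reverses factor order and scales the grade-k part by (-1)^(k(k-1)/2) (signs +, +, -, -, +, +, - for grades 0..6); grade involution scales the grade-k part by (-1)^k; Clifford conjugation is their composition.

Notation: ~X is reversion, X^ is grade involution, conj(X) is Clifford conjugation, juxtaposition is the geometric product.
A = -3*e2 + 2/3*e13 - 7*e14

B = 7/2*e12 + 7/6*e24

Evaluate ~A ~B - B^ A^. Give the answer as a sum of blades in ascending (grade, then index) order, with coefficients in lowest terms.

first term: 21/2*e1 - 7/2*e4 - 49/6*e12 - 7/3*e23 + 49/2*e24 - 7/9*e1234
second term: -21/2*e1 + 7/2*e4 + 49/6*e12 + 7/3*e23 - 49/2*e24 - 7/9*e1234
Answer: 21*e1 - 7*e4 - 49/3*e12 - 14/3*e23 + 49*e24


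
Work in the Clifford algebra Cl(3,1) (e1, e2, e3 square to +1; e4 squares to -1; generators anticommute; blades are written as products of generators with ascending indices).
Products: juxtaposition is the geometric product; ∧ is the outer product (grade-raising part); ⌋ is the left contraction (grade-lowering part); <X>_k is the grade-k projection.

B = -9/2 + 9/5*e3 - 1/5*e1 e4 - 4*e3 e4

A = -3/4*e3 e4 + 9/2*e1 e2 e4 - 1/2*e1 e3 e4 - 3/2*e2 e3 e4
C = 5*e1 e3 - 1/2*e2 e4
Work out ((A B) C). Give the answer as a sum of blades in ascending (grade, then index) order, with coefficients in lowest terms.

step 1: 3 + 2*e1 + 69/10*e2 - 1/10*e3 + 27/20*e4 - 3/20*e1 e3 + 9/10*e1 e4 + 27/10*e2 e4 + 27/8*e3 e4 - 177/10*e1 e2 e3 - 81/4*e1 e2 e4 + 9/4*e1 e3 e4 + 27/4*e2 e3 e4 - 81/10*e1 e2 e3 e4
step 2: -3/5 + 85/8*e1 - 3567/40*e2 + 107/8*e3 - 147/10*e4 - 9/20*e1 e2 + 219/20*e1 e3 - 135/8*e1 e4 + 27/16*e2 e3 - 42*e2 e4 + 9/2*e3 e4 - 267/8*e1 e2 e3 + 131/4*e1 e2 e4 - 21/10*e1 e3 e4 + 506/5*e2 e3 e4 - 543/40*e1 e2 e3 e4
Answer: -3/5 + 85/8*e1 - 3567/40*e2 + 107/8*e3 - 147/10*e4 - 9/20*e1 e2 + 219/20*e1 e3 - 135/8*e1 e4 + 27/16*e2 e3 - 42*e2 e4 + 9/2*e3 e4 - 267/8*e1 e2 e3 + 131/4*e1 e2 e4 - 21/10*e1 e3 e4 + 506/5*e2 e3 e4 - 543/40*e1 e2 e3 e4


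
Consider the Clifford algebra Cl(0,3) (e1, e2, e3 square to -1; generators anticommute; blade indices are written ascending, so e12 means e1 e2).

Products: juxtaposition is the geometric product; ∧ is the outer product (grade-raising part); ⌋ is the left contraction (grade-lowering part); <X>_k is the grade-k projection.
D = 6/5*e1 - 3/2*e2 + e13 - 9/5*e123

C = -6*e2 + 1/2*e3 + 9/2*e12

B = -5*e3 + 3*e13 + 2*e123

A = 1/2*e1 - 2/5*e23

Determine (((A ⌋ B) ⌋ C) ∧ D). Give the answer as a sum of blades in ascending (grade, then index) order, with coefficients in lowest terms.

step 1: 4/5*e1 - 3/2*e3 - e23
step 2: 3/4 - 18/5*e2
step 3: 9/10*e1 - 9/8*e2 + 108/25*e12 + 3/4*e13 + 9/4*e123
Answer: 9/10*e1 - 9/8*e2 + 108/25*e12 + 3/4*e13 + 9/4*e123


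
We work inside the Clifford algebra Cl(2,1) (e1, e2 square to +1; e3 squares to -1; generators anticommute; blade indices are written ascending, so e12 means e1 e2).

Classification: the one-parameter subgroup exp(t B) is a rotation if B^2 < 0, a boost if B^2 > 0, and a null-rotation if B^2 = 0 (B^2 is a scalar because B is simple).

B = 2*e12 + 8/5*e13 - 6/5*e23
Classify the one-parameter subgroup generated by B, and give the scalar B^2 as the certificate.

B^2 term by term: the squares give (2)^2*(e12)^2 + (8/5)^2*(e13)^2 + (-6/5)^2*(e23)^2 = 4*(-1) + 64/25*(+1) + 36/25*(+1) = 0 (each basis 2-blade squares to minus the product of its generators' squares); cross terms between blades sharing an index anticommute and cancel. So B^2 = 0.
Answer: null-rotation, certificate B^2 = 0. The scalar 0 is the complete invariant here: its sign names the subgroup type.


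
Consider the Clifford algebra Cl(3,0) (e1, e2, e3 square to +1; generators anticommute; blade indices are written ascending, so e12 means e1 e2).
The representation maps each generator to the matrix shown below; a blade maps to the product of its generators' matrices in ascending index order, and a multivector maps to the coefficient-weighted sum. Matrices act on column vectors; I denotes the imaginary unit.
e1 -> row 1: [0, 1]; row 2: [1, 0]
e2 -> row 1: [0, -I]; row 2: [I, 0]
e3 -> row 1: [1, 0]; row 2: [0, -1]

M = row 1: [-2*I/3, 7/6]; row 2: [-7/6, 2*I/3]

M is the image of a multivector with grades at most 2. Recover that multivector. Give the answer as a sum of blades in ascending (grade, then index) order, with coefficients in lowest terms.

Method: 1, rho(e1), rho(e2), rho(e3) form a trace-orthogonal basis of the 2x2 complex matrices (tr(X Y) = 2 if X = Y, else 0), so M = m0*1 + m1*rho(e1) + m2*rho(e2) + m3*rho(e3) with m0 = tr(M)/2 = 0, m1 = tr(M rho(e1))/2 = 0, m2 = tr(M rho(e2))/2 = 7*I/6, m3 = tr(M rho(e3))/2 = -2*I/3.
Multiplying table entries, the bivector images are rho(e12) = I*rho(e3), rho(e13) = -I*rho(e2), rho(e23) = I*rho(e1); with real blade coefficients the real parts of m0..m3 are the coefficients of 1, e1, e2, e3 and the imaginary parts give the bivectors (e23: Im m1, e13: -Im m2, e12: Im m3).
Answer: -2/3*e12 - 7/6*e13


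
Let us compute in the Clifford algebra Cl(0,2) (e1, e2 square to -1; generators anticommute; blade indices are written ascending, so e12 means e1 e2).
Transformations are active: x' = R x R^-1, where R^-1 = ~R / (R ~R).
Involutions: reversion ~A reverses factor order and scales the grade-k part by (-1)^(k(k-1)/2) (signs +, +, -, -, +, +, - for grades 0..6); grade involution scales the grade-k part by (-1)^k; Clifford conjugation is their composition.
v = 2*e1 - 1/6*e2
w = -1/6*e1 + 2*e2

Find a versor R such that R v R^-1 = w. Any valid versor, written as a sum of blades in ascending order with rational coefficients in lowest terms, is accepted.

Take R = v + w = 11/6*e1 + 11/6*e2. Because q(v) = q(w) = -145/36, conjugation by R sends v exactly to w.
Answer: 11/6*e1 + 11/6*e2


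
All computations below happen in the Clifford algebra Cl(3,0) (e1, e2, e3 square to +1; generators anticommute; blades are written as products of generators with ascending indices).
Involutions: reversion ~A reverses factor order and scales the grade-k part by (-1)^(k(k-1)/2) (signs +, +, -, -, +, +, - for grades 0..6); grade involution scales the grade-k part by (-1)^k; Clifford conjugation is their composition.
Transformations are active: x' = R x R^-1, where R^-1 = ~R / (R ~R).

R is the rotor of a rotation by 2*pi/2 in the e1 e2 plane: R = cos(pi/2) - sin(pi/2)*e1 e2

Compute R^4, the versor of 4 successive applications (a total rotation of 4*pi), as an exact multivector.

Rotor phase runs at HALF the rotation angle; powers of one rotor simply add phase, so after 4 steps in e1 e2 the phase is 4*pi/2 = 2*pi and R^4 = cos(2*pi) - sin(2*pi)*e1 e2.
cos(2*pi) = 1 and sin(2*pi) = 0, so R^4 = 1. The total rotation 4*pi is 2 full turns, so every vector returns to itself, yet the rotor is +1, back on the identity sheet (an even number of 2*pi turns).
Answer: 1


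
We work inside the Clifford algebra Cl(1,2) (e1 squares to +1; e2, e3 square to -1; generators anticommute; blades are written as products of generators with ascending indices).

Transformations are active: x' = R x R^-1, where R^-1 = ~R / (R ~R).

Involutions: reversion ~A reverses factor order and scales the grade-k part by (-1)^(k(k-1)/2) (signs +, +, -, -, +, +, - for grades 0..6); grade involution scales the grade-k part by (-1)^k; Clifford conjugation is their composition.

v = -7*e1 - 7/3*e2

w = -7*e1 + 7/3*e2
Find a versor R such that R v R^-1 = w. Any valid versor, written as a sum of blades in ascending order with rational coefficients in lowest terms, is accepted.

Since q(v) = q(w) = 392/9, the sum R = v + w = -14*e1 does the job whenever invertible.
Answer: -14*e1


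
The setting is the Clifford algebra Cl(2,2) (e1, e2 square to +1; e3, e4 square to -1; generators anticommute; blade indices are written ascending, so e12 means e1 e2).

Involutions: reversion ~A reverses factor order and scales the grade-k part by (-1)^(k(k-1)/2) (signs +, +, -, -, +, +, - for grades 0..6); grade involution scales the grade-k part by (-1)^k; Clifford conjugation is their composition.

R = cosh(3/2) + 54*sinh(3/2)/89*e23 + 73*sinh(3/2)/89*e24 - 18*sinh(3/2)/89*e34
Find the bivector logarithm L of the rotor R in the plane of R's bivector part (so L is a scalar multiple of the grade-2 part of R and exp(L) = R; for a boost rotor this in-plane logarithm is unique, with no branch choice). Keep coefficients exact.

The scalar part of R is cosh(3/2), which determines |rapidity| via cosh; the sign lives in the bivector part, and pairing them (bivector part over sinh of the rapidity = the plane) gives the unique in-plane L = rapidity * plane.
Concretely: cosh(rapidity) = cosh(3/2) gives rapidity = ±3/2, and since rapidity/sinh(rapidity) is even the sign is immaterial: L = (rapidity/sinh(rapidity)) * <R>_2 = (3/(2*sinh(3/2))) * <R>_2.
Answer: 81/89*e23 + 219/178*e24 - 27/89*e34


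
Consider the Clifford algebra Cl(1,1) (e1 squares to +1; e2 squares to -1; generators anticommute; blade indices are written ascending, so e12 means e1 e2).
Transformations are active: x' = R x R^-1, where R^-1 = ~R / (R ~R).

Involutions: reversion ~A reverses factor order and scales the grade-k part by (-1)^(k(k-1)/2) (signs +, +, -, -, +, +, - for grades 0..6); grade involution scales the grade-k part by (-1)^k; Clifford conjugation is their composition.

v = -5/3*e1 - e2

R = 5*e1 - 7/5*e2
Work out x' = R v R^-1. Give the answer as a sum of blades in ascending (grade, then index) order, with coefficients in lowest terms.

~R = 5*e1 - 7/5*e2, and R ~R = 576/25, so R^-1 = ~R / (576/25).
R v = -146/15 - 22/3*e12
Answer: -1105/432*e1 + 943/432*e2


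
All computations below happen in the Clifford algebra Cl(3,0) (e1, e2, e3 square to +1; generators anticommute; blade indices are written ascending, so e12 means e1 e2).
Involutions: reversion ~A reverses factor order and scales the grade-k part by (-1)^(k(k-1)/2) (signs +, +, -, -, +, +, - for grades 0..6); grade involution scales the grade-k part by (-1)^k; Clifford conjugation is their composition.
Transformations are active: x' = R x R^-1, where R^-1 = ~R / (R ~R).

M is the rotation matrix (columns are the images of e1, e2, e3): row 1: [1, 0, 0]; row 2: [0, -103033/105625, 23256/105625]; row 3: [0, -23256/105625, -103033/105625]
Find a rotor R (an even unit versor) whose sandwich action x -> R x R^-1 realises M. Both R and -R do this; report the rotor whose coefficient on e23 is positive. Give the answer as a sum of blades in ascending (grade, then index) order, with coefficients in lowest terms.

Method: write R = a + b12*e12 + b13*e13 + b23*e23 with a^2 + b12^2 + b13^2 + b23^2 = 1 (so R^-1 = ~R). Expanding the columns R e_j ~R gives tr M = 4a^2 - 1 and, from the antisymmetric part, M21 - M12 = -4a*b12, M13 - M31 = 4a*b13, M32 - M23 = -4a*b23.
Here tr M = -100441/105625, so a^2 = (1 + tr M)/4 = 1296/105625 and a = ±36/325. Taking a = 36/325: M21 - M12 = 0, M13 - M31 = 0, M32 - M23 = -46512/105625, giving b12 = 0, b13 = 0, b23 = 323/325, i.e. R = 36/325 + 323/325*e23.
Its e23 coefficient is already positive.
Answer: 36/325 + 323/325*e23. Sheet selection: the two-to-one cover makes ±R indistinguishable at the matrix level (trace -100441/105625), so uniqueness comes from the required sign on e23.


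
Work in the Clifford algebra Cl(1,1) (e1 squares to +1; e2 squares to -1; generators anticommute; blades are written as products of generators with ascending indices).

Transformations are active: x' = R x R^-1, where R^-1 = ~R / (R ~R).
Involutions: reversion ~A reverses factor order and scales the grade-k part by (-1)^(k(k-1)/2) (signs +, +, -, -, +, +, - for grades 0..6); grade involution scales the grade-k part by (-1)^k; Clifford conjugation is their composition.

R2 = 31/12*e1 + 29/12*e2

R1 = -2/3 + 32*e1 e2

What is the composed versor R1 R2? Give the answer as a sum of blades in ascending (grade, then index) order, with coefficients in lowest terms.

Distribute over the terms of R1 (each basis-blade product reordered to ascending indices, repeated generators contracted through their squares):
(-2/3) R2 = -31/18*e1 - 29/18*e2
(32*e1 e2) R2 = -232/3*e1 - 248/3*e2
Summing the partial products and collecting blades:
Answer: -1423/18*e1 - 1517/18*e2


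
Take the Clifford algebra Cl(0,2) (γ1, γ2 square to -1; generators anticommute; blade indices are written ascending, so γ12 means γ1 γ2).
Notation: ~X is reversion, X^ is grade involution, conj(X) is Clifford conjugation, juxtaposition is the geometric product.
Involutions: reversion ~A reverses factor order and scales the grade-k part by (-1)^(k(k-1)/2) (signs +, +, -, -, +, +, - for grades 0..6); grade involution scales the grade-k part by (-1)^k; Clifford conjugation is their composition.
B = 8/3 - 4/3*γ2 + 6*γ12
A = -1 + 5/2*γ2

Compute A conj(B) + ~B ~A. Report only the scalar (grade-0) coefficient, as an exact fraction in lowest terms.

first term: -6 - 15*γ1 + 16/3*γ2 + 6*γ12
second term: 2/3 + 15*γ1 + 8*γ2 + 6*γ12
Answer: -16/3


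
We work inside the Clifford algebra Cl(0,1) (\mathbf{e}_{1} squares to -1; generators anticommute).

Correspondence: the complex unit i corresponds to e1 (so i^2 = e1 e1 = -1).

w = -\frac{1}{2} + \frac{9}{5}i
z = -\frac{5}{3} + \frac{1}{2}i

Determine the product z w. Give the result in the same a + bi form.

In blades: z = -\frac{5}{3} + \frac{1}{2} e_{1}, w = -\frac{1}{2} + \frac{9}{5} e_{1}.
Distribute z over w term by term (generator squares from the signature, products reordered to ascending indices): (-\frac{5}{3})*w = \frac{5}{6} - 3 e_{1}; (\frac{1}{2} e_{1})*w = -\frac{9}{10} - \frac{1}{4} e_{1}.
Sum: -\frac{1}{15} - \frac{13}{4} e_{1}; translating back through the correspondence:
Answer: -\frac{1}{15} - \frac{13}{4}i


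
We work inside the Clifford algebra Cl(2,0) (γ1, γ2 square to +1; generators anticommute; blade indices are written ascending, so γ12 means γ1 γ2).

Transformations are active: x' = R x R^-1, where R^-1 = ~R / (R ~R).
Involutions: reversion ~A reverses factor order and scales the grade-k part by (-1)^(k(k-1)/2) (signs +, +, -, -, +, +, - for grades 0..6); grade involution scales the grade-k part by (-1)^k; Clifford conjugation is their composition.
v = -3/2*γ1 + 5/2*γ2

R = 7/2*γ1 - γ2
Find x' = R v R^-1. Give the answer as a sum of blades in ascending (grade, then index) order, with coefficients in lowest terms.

~R = 7/2*γ1 - γ2, and R ~R = 53/4, so R^-1 = ~R / (53/4).
R v = -31/4 + 29/4*γ12
Answer: -275/106*γ1 - 141/106*γ2


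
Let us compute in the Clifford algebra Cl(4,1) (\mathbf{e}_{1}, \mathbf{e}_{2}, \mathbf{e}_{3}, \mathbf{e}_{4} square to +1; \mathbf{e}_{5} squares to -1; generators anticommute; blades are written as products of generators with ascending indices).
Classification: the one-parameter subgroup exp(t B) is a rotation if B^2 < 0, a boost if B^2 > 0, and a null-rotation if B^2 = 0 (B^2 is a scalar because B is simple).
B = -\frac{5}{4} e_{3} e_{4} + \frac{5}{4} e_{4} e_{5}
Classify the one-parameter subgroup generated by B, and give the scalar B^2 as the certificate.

B^2 term by term: the squares give (-\frac{5}{4})^2*(e_{3} e_{4})^2 + (\frac{5}{4})^2*(e_{4} e_{5})^2 = \frac{25}{16}*(-1) + \frac{25}{16}*(+1) = 0 (each basis 2-blade squares to minus the product of its generators' squares); cross terms between blades sharing an index anticommute and cancel. So B^2 = 0.
Answer: null-rotation, certificate B^2 = 0. Note: conjugating B changes its blade decomposition but never the scalar B^2 = 0, whose sign settles the classification.


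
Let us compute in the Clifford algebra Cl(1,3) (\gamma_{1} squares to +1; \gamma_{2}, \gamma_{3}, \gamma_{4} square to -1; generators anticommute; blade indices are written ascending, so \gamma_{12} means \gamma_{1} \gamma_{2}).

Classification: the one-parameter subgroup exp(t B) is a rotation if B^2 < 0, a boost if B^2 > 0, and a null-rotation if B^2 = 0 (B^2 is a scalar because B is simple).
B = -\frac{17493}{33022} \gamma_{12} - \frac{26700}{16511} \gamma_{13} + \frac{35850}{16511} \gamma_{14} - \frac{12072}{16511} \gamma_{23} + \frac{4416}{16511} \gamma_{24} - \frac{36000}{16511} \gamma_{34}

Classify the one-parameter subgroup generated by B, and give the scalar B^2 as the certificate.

B^2 term by term: the squares give (-\frac{17493}{33022})^2*(\gamma_{12})^2 + (-\frac{26700}{16511})^2*(\gamma_{13})^2 + (\frac{35850}{16511})^2*(\gamma_{14})^2 + (-\frac{12072}{16511})^2*(\gamma_{23})^2 + (\frac{4416}{16511})^2*(\gamma_{24})^2 + (-\frac{36000}{16511})^2*(\gamma_{34})^2 = \frac{306005049}{1090452484}*(+1) + \frac{712890000}{272613121}*(+1) + \frac{1285222500}{272613121}*(+1) + \frac{145733184}{272613121}*(-1) + \frac{19501056}{272613121}*(-1) + \frac{1296000000}{272613121}*(-1) = \frac{9}{4} (each basis 2-blade squares to minus the product of its generators' squares); cross terms between blades sharing an index anticommute and cancel; the commuting (index-disjoint) pairs give grade-4 terms 2*c*c'*(blade product), which cancel blade by blade — \gamma_{1234}: \frac{629748000}{272613121} + \frac{235814400}{272613121} - \frac{865562400}{272613121} = 0 — confirming B is simple. So B^2 = \frac{9}{4}.
Answer: boost, certificate B^2 = \frac{9}{4}. The scalar \frac{9}{4} is the complete invariant here: its sign names the subgroup type.


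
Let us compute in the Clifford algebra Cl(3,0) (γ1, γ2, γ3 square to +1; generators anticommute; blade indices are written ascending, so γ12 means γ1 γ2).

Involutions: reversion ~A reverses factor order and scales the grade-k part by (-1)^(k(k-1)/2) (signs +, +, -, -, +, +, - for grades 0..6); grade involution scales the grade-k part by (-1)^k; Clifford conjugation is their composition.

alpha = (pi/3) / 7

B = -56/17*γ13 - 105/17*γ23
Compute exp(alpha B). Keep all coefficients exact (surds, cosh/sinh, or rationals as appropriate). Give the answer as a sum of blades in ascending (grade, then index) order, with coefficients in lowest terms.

B^2 term by term: the squares give (-56/17)^2*(γ13)^2 + (-105/17)^2*(γ23)^2 = 3136/289*(-1) + 11025/289*(-1) = -49 (each basis 2-blade squares to minus the product of its generators' squares); cross terms between blades sharing an index anticommute and cancel. So B^2 = -49.
B^2 = -49 — a negative square means the series sums to a rotation: l = 7, alpha*l = pi/3, so exp(alpha B) = cos(pi/3) + (sin(pi/3)/7)*B = 1/2 + (sqrt(3)/14)*B.
Answer: 1/2 - 4*sqrt(3)/17*γ13 - 15*sqrt(3)/34*γ23


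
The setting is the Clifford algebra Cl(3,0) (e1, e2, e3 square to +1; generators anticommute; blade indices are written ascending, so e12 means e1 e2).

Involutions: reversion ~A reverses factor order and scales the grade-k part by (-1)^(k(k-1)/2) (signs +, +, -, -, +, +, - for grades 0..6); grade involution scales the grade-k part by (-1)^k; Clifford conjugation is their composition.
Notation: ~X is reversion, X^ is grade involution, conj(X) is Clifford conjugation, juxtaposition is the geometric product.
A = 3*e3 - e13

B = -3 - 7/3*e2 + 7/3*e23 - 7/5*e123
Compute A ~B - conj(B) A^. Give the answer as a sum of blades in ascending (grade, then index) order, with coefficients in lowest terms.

first term: 28/5*e2 - 9*e3 + 28/15*e12 + 3*e13 + 7*e23 - 7/3*e123
second term: 42/5*e2 + 9*e3 + 98/15*e12 + 3*e13 - 7*e23 + 7/3*e123
Answer: -14/5*e2 - 18*e3 - 14/3*e12 + 14*e23 - 14/3*e123


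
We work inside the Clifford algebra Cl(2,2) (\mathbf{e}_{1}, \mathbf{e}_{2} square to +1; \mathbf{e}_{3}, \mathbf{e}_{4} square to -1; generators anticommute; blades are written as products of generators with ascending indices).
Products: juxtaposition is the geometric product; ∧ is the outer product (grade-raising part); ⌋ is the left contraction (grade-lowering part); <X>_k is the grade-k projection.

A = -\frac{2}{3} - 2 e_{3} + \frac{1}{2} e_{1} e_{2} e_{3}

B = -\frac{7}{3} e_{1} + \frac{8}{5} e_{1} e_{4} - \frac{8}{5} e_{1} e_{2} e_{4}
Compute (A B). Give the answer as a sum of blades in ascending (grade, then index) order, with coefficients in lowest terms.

step 1: \frac{14}{9} e_{1} - \frac{14}{3} e_{1} e_{3} - \frac{16}{15} e_{1} e_{4} - \frac{7}{6} e_{2} e_{3} + \frac{4}{5} e_{3} e_{4} + \frac{16}{15} e_{1} e_{2} e_{4} + \frac{16}{5} e_{1} e_{3} e_{4} + \frac{4}{5} e_{2} e_{3} e_{4} + \frac{16}{5} e_{1} e_{2} e_{3} e_{4}
Answer: \frac{14}{9} e_{1} - \frac{14}{3} e_{1} e_{3} - \frac{16}{15} e_{1} e_{4} - \frac{7}{6} e_{2} e_{3} + \frac{4}{5} e_{3} e_{4} + \frac{16}{15} e_{1} e_{2} e_{4} + \frac{16}{5} e_{1} e_{3} e_{4} + \frac{4}{5} e_{2} e_{3} e_{4} + \frac{16}{5} e_{1} e_{2} e_{3} e_{4}


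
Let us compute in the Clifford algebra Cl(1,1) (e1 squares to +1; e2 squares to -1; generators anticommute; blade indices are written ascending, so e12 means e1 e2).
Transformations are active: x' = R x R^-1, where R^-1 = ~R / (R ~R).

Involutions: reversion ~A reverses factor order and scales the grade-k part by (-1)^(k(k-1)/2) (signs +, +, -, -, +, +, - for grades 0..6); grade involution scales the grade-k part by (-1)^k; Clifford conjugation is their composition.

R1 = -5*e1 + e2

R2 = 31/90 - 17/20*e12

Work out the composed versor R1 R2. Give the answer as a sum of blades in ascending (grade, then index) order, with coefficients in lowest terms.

Distribute over the terms of R1 (each basis-blade product reordered to ascending indices, repeated generators contracted through their squares):
(-5*e1) R2 = -31/18*e1 + 17/4*e2
(e2) R2 = -17/20*e1 + 31/90*e2
Summing the partial products and collecting blades:
Answer: -463/180*e1 + 827/180*e2


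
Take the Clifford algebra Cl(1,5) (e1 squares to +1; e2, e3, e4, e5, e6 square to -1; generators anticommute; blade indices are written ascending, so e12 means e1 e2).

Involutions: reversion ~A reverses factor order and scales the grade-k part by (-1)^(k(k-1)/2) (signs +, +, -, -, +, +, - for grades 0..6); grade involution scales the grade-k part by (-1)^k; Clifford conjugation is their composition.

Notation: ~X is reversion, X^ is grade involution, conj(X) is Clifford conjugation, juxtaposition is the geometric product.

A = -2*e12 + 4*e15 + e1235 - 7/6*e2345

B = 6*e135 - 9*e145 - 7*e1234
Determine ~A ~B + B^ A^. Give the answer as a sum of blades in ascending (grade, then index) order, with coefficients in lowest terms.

first term: -6*e2 - 24*e3 + 36*e4 - 49/6*e15 - 14*e34 + 7*e45 + 21/2*e123 + 7*e124 - 9*e234 + 12*e235 - 18*e245 + 28*e2345
second term: 6*e2 + 24*e3 - 36*e4 + 49/6*e15 + 14*e34 - 7*e45 + 21/2*e123 + 7*e124 - 9*e234 + 12*e235 - 18*e245 + 28*e2345
Answer: 21*e123 + 14*e124 - 18*e234 + 24*e235 - 36*e245 + 56*e2345


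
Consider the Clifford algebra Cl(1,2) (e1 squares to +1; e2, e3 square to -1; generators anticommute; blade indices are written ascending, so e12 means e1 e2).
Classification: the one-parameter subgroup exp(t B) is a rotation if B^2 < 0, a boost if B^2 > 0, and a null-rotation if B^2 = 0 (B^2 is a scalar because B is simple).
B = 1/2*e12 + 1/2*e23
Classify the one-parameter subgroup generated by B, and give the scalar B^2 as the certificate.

B^2 term by term: the squares give (1/2)^2*(e12)^2 + (1/2)^2*(e23)^2 = 1/4*(+1) + 1/4*(-1) = 0 (each basis 2-blade squares to minus the product of its generators' squares); cross terms between blades sharing an index anticommute and cancel. So B^2 = 0.
Answer: null-rotation, certificate B^2 = 0. Note: conjugating B changes its blade decomposition but never the scalar B^2 = 0, whose sign settles the classification.


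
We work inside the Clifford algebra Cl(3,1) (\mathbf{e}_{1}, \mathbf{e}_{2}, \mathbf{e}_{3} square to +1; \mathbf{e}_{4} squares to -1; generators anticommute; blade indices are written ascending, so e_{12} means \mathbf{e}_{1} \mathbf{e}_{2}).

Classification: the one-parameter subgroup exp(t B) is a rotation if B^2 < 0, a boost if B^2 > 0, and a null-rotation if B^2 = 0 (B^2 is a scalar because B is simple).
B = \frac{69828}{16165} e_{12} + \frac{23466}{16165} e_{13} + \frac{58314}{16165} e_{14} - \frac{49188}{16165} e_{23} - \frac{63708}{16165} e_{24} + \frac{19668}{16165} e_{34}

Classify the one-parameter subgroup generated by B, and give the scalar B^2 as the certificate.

B^2 term by term: the squares give (\frac{69828}{16165})^2*(e_{12})^2 + (\frac{23466}{16165})^2*(e_{13})^2 + (\frac{58314}{16165})^2*(e_{14})^2 + (-\frac{49188}{16165})^2*(e_{23})^2 + (-\frac{63708}{16165})^2*(e_{24})^2 + (\frac{19668}{16165})^2*(e_{34})^2 = \frac{4875949584}{261307225}*(-1) + \frac{550653156}{261307225}*(-1) + \frac{3400522596}{261307225}*(+1) + \frac{2419459344}{261307225}*(-1) + \frac{4058709264}{261307225}*(+1) + \frac{386830224}{261307225}*(+1) = 0 (each basis 2-blade squares to minus the product of its generators' squares); cross terms between blades sharing an index anticommute and cancel; the commuting (index-disjoint) pairs give grade-4 terms 2*c*c'*(blade product), which cancel blade by blade — e_{1234}: \frac{2746754208}{261307225} + \frac{2989943856}{261307225} - \frac{5736698064}{261307225} = 0 — confirming B is simple. So B^2 = 0.
Answer: null-rotation, certificate B^2 = 0. The class reads off the invariant scalar 0 directly.


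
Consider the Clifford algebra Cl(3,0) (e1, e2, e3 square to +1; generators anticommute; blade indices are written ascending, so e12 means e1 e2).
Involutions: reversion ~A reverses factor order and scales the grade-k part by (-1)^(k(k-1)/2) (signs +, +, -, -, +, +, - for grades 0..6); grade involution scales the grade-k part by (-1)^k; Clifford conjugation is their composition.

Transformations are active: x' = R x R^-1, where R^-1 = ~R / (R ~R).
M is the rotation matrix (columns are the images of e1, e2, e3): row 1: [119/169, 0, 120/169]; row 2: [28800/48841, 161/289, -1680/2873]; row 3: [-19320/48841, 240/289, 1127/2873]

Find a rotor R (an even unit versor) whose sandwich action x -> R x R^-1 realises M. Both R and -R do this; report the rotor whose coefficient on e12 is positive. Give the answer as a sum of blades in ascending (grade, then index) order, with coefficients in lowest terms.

Method: write R = a + b12*e12 + b13*e13 + b23*e23 with a^2 + b12^2 + b13^2 + b23^2 = 1 (so R^-1 = ~R). Expanding the columns R e_j ~R gives tr M = 4a^2 - 1 and, from the antisymmetric part, M21 - M12 = -4a*b12, M13 - M31 = 4a*b13, M32 - M23 = -4a*b23.
Here tr M = 80759/48841, so a^2 = (1 + tr M)/4 = 32400/48841 and a = ±180/221. Taking a = 180/221: M21 - M12 = 28800/48841, M13 - M31 = 54000/48841, M32 - M23 = 69120/48841, giving b12 = -40/221, b13 = 75/221, b23 = -96/221, i.e. R = 180/221 - 40/221*e12 + 75/221*e13 - 96/221*e23.
Its e12 coefficient is negative, so report the other preimage -R.
Answer: -180/221 + 40/221*e12 - 75/221*e13 + 96/221*e23. Sheet selection: the two-to-one cover makes ±R indistinguishable at the matrix level (trace 80759/48841), so uniqueness comes from the required sign on e12.


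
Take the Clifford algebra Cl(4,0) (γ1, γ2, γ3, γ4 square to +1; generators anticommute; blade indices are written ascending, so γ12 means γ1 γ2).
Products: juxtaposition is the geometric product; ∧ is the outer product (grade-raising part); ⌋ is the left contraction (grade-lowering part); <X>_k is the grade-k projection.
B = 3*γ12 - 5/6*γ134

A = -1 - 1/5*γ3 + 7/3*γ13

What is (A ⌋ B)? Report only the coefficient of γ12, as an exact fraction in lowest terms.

step 1: 35/18*γ4 - 3*γ12 - 1/6*γ14 + 5/6*γ134
Answer: -3


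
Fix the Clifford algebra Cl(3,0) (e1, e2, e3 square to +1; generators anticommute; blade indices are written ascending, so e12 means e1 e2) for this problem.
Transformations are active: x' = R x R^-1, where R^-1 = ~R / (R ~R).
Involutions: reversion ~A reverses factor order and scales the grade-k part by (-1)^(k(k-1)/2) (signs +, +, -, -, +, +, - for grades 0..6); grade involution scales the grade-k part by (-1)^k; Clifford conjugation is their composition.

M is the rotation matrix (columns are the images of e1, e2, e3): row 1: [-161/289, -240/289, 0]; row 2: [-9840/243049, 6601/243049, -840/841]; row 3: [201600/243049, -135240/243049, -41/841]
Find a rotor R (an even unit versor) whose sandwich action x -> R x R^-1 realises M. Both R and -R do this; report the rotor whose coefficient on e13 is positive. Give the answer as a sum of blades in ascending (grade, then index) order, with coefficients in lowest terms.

Method: write R = a + b12*e12 + b13*e13 + b23*e23 with a^2 + b12^2 + b13^2 + b23^2 = 1 (so R^-1 = ~R). Expanding the columns R e_j ~R gives tr M = 4a^2 - 1 and, from the antisymmetric part, M21 - M12 = -4a*b12, M13 - M31 = 4a*b13, M32 - M23 = -4a*b23.
Here tr M = -140649/243049, so a^2 = (1 + tr M)/4 = 25600/243049 and a = ±160/493. Taking a = 160/493: M21 - M12 = 192000/243049, M13 - M31 = -201600/243049, M32 - M23 = 107520/243049, giving b12 = -300/493, b13 = -315/493, b23 = -168/493, i.e. R = 160/493 - 300/493*e12 - 315/493*e13 - 168/493*e23.
Its e13 coefficient is negative, so report the other preimage -R.
Answer: -160/493 + 300/493*e12 + 315/493*e13 + 168/493*e23. Recall the cover is two-to-one: with M of trace -140649/243049, both preimages act alike, and the stated e13 sign chooses the sheet.
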